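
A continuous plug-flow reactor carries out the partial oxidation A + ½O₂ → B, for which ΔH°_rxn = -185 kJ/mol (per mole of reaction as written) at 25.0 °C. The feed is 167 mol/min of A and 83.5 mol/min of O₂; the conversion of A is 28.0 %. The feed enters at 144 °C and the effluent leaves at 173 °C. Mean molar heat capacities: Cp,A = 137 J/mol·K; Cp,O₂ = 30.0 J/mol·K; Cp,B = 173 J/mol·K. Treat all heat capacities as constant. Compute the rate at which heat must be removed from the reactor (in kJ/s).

Extent of reaction ξ = 0.280 × 167 = 46.76 mol/min
Reaction term: ξ·ΔH°_rxn = 46.76 × -185 = -8650.6 kJ/min
Sensible, feed 144→25 °C: -3020.7 kJ/min
Outlet flows (mol/min): A 120.24, O₂ 60.12, B 46.76
Sensible, products 25→173 °C: 3902.2 kJ/min
Q = ΔH = -7769.1 kJ/min = -129.49 kW
Heat removed = 129.49 kJ/s

Q_out = 129 kJ/s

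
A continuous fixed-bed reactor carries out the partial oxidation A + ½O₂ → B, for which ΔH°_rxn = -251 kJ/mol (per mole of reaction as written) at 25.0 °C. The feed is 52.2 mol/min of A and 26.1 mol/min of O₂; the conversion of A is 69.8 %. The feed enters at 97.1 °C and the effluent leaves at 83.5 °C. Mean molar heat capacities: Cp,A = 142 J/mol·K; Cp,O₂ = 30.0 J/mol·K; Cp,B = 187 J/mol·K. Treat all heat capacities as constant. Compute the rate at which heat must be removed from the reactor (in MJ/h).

Q_out = 552 MJ/h

Extent of reaction ξ = 0.698 × 52.2 = 36.436 mol/min
Reaction term: ξ·ΔH°_rxn = 36.436 × -251 = -9145.3 kJ/min
Sensible, feed 97.1→25 °C: -590.89 kJ/min
Outlet flows (mol/min): A 15.764, O₂ 7.8822, B 36.436
Sensible, products 25→83.5 °C: 543.38 kJ/min
Q = ΔH = -9192.8 kJ/min = -153.21 kW
Heat removed = 551.57 MJ/h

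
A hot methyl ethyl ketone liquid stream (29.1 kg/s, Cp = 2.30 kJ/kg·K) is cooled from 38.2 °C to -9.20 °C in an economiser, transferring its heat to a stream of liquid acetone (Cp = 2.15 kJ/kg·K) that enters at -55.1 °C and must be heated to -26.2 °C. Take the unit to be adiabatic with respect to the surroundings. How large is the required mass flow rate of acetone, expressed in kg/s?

ṁ_c = 51.1 kg/s

Heat released by hot stream: Q = 29.1 × 2.30 × (38.2 − -9.20) = 3172.5 kJ/s
Energy balance on cold side (adiabatic exchanger): Q = ṁ_c·Cp_c·(T_c,out − T_c,in)
ṁ_c = 3172.5 / [2.15 × (-26.2 − -55.1)] = 51.058 kg/s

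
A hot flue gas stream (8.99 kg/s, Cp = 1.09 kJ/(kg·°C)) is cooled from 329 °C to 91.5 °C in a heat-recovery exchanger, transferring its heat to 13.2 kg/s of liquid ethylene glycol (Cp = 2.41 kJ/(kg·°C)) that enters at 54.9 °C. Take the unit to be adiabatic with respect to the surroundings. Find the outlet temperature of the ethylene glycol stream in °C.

T_c,out = 128 °C

Heat released by hot stream: Q = 8.99 × 1.09 × (329 − 91.5) = 2327.3 kJ/s
Energy balance on cold side (adiabatic exchanger): Q = ṁ_c·Cp_c·(T_c,out − T_c,in)
T_c,out = 54.9 + 2327.3/(13.2 × 2.41) = 128.06 °C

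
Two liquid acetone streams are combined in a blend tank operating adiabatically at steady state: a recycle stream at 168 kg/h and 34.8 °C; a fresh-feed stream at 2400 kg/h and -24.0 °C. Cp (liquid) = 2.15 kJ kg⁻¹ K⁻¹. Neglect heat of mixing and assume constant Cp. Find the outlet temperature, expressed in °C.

T_out = -20.2 °C

Energy balance with Q = 0: Σ ṁᵢCp,ᵢ(T_out − Tᵢ) = 0
Σ ṁᵢCp,ᵢTᵢ = 168×2.15×34.8 + 2400×2.15×-24.0 = -111270
Σ ṁᵢCp,ᵢ = 168×2.15 + 2400×2.15 = 5521.2
T_out = -111270 / 5521.2 = -20.153 °C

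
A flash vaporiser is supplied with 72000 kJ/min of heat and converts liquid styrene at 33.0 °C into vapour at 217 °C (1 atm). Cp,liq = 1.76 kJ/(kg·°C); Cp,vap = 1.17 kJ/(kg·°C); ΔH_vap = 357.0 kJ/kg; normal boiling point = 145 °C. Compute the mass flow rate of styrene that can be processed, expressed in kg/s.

ṁ = 1.88 kg/s

Δh = 1.76×(145−33.0) + 357.0 + 1.17×(217−145) = 638.36 kJ/kg
Q = 72000 kJ/min = 1200 kJ/s = 1200 kJ/s
ṁ = Q/Δh = 1200 / 638.36 = 1.8798 kg/s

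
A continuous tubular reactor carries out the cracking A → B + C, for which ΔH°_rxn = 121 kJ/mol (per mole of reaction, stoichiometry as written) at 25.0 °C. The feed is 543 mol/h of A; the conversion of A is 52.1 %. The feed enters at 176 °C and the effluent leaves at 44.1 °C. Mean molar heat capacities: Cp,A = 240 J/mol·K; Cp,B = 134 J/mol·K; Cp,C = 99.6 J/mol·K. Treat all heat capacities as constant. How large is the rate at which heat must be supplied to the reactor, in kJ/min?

Q_in = 283 kJ/min

Extent of reaction ξ = 0.521 × 543 = 282.9 mol/h
Reaction term: ξ·ΔH°_rxn = 282.9 × 121 = 34231 kJ/h
Sensible, feed 176→25 °C: -19678 kJ/h
Outlet flows (mol/h): A 260.1, B 282.9, C 282.9
Sensible, products 25→44.1 °C: 2454.5 kJ/h
Q = ΔH = 17007 kJ/h = 4.7243 kW
Heat supplied = 283.46 kJ/min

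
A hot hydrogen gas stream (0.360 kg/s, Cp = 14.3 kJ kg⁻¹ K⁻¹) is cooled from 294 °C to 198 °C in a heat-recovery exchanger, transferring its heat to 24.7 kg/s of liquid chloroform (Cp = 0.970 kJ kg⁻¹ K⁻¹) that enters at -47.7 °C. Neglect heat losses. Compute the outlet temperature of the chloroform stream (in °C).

T_c,out = -27.1 °C

Heat released by hot stream: Q = 0.360 × 14.3 × (294 − 198) = 494.21 kJ/s
Energy balance on cold side (adiabatic exchanger): Q = ṁ_c·Cp_c·(T_c,out − T_c,in)
T_c,out = -47.7 + 494.21/(24.7 × 0.970) = -27.073 °C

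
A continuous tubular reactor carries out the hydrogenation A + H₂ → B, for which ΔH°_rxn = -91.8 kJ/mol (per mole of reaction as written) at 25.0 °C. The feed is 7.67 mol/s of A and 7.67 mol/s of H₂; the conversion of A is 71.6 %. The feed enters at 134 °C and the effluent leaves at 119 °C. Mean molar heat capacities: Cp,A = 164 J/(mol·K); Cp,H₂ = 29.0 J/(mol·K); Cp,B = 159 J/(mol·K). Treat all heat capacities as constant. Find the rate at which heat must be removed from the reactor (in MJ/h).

Q_out = 1960 MJ/h

Extent of reaction ξ = 0.716 × 7.67 = 5.4917 mol/s
Reaction term: ξ·ΔH°_rxn = 5.4917 × -91.8 = -504.14 kJ/s
Sensible, feed 134→25 °C: -161.35 kJ/s
Outlet flows (mol/s): A 2.1783, H₂ 2.1783, B 5.4917
Sensible, products 25→119 °C: 121.6 kJ/s
Q = ΔH = -543.9 kJ/s = -543.9 kW
Heat removed = 1958 MJ/h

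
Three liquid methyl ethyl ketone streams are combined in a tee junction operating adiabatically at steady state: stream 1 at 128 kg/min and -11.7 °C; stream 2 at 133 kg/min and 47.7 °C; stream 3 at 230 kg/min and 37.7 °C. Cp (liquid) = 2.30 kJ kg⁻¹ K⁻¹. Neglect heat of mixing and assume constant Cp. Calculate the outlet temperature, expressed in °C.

No heat crosses the boundary, so H_out = H_in.
T_out = Σ ṁᵢCp,ᵢTᵢ / Σ ṁᵢCp,ᵢ
      = 31090 / 1129.3 = 27.531 °C

T_out = 27.5 °C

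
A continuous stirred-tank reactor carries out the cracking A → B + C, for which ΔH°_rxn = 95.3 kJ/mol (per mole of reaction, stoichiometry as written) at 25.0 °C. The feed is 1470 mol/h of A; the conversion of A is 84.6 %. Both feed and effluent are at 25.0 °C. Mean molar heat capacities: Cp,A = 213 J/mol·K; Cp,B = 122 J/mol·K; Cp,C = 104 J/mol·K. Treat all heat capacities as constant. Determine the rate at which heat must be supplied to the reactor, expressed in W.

Q_in = 32900 W

Extent of reaction ξ = 0.846 × 1470 = 1243.6 mol/h
Reaction term: ξ·ΔH°_rxn = 1243.6 × 95.3 = 118520 kJ/h
Q = ΔH = 118520 kJ/h = 32.921 kW
Heat supplied = 32921 W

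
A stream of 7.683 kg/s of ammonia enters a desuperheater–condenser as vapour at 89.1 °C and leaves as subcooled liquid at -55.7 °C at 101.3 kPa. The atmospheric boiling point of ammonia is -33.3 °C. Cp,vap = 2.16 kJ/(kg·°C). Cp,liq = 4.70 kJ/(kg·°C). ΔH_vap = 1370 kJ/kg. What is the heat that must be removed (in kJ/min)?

Q_c = 802000 kJ/min

vapour 89.1→-33.3 °C: -264.38 kJ/kg
condensation at -33.3 °C: -1370 kJ/kg
liquid -33.3→-55.7 °C: -105.28 kJ/kg
Δh = -264.38 + -1370 + -105.28 = -1739.7 kJ/kg
Q = ṁ·Δh = 7.683 kg/s × -1739.7 kJ/kg = -13366 kJ/s
|Q| = 13366 kW = 801950 kJ/min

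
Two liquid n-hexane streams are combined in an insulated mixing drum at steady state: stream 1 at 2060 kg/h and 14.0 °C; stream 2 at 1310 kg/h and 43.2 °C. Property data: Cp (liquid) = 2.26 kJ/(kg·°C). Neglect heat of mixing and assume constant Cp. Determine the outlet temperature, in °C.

Adiabatic, steady state ⇒ Σ ṁᵢCp,ᵢ(T_out − Tᵢ) = 0
T_out = Σ ṁᵢCp,ᵢTᵢ / Σ ṁᵢCp,ᵢ
      = 193080 / 7616.2 = 25.351 °C

T_out = 25.4 °C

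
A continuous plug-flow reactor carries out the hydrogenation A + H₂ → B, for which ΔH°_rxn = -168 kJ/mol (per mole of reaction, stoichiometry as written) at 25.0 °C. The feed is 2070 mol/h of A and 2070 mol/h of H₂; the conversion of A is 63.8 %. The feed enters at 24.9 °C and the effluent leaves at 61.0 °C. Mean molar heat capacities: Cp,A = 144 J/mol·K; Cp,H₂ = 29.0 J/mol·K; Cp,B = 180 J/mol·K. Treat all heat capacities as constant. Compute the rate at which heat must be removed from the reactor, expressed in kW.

Q_out = 57.9 kW

Extent of reaction ξ = 0.638 × 2070 = 1320.7 mol/h
Reaction term: ξ·ΔH°_rxn = 1320.7 × -168 = -221870 kJ/h
Sensible, feed 24.9→25 °C: 35.811 kJ/h
Outlet flows (mol/h): A 749.34, H₂ 749.34, B 1320.7
Sensible, products 25→61.0 °C: 13225 kJ/h
Q = ΔH = -208610 kJ/h = -57.947 kW
Heat removed = 57.947 kW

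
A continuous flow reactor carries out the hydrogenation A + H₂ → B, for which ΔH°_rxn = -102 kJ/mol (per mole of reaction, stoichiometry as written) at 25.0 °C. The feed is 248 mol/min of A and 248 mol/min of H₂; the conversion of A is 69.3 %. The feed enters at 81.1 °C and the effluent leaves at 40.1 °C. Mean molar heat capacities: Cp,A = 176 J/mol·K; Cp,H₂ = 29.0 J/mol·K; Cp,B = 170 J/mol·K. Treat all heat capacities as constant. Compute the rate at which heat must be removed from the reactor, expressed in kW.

Q_out = 328 kW

Extent of reaction ξ = 0.693 × 248 = 171.86 mol/min
Reaction term: ξ·ΔH°_rxn = 171.86 × -102 = -17530 kJ/min
Sensible, feed 81.1→25 °C: -2852.1 kJ/min
Outlet flows (mol/min): A 76.136, H₂ 76.136, B 171.86
Sensible, products 25→40.1 °C: 676.85 kJ/min
Q = ΔH = -19705 kJ/min = -328.42 kW
Heat removed = 328.42 kW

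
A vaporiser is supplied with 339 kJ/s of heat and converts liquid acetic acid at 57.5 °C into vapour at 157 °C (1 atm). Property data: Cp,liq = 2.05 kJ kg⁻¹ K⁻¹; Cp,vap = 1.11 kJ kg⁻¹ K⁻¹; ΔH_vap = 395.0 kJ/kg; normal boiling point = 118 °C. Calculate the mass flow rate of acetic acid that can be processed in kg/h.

Δh = 2.05×(118−57.5) + 395.0 + 1.11×(157−118) = 562.31 kJ/kg
Q = 339 kJ/s = 339 kJ/s = 1.2204e+06 kJ/h
ṁ = Q/Δh = 1.2204e+06 / 562.31 = 2170.3 kg/h

ṁ = 2170 kg/h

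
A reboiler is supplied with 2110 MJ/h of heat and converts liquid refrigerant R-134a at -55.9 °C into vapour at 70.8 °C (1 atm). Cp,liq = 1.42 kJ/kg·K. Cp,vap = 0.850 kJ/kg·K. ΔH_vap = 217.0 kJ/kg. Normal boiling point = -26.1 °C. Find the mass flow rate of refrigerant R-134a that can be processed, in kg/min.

Δh = 1.42×(-26.1−-55.9) + 217.0 + 0.850×(70.8−-26.1) = 341.68 kJ/kg
Q = 2110 MJ/h = 586.11 kJ/s = 35167 kJ/min
ṁ = Q/Δh = 35167 / 341.68 = 102.92 kg/min

ṁ = 103 kg/min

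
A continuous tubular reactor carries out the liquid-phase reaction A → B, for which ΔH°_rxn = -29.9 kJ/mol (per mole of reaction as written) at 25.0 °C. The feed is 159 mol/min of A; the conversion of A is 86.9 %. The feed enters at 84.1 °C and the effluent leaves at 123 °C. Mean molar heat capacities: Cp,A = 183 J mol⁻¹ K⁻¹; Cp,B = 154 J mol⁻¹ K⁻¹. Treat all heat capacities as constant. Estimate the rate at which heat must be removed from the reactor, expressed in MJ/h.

Q_out = 204 MJ/h

Extent of reaction ξ = 0.869 × 159 = 138.17 mol/min
Reaction term: ξ·ΔH°_rxn = 138.17 × -29.9 = -4131.3 kJ/min
Sensible, feed 84.1→25 °C: -1719.6 kJ/min
Outlet flows (mol/min): A 20.829, B 138.17
Sensible, products 25→123 °C: 2458.8 kJ/min
Q = ΔH = -3392.1 kJ/min = -56.535 kW
Heat removed = 203.53 MJ/h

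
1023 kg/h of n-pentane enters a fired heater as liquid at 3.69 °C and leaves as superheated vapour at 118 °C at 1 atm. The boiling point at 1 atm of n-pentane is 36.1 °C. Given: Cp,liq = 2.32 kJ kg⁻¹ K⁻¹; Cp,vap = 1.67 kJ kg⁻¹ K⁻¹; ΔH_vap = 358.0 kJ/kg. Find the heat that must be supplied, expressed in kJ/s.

liquid 3.69→36.1 °C: 75.191 kJ/kg
vaporisation at 36.1 °C: 358 kJ/kg
vapour 36.1→118 °C: 136.77 kJ/kg
Δh = 75.191 + 358 + 136.77 = 569.96 kJ/kg
Q = ṁ·Δh = 1023 kg/h × 569.96 kJ/kg = 583070 kJ/h
|Q| = 161.96 kW

Q = 162 kJ/s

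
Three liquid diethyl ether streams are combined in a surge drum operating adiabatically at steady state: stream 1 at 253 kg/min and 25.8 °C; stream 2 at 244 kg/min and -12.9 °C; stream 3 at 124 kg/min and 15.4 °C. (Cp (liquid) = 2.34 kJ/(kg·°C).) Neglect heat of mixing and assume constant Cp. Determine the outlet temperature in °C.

Adiabatic, steady state ⇒ Σ ṁᵢCp,ᵢ(T_out − Tᵢ) = 0
Σ ṁᵢCp,ᵢTᵢ = 253×2.34×25.8 + 244×2.34×-12.9 + 124×2.34×15.4 = 12377
Σ ṁᵢCp,ᵢ = 253×2.34 + 244×2.34 + 124×2.34 = 1453.1
T_out = 12377 / 1453.1 = 8.5176 °C

T_out = 8.52 °C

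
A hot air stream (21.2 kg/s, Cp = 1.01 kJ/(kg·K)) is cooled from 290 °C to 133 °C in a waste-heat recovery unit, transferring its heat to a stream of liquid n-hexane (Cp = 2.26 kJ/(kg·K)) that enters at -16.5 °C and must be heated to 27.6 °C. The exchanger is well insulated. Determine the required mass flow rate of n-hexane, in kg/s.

Heat released by hot stream: Q = 21.2 × 1.01 × (290 − 133) = 3361.7 kJ/s
Energy balance on cold side (adiabatic exchanger): Q = ṁ_c·Cp_c·(T_c,out − T_c,in)
ṁ_c = 3361.7 / [2.26 × (27.6 − -16.5)] = 33.729 kg/s

ṁ_c = 33.7 kg/s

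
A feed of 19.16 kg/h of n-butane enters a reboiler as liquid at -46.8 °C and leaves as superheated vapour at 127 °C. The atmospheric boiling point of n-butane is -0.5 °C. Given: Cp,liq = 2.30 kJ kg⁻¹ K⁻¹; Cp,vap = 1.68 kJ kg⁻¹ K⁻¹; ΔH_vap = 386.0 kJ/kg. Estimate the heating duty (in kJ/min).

Q = 226 kJ/min

liquid -46.8→-0.5 °C: 106.49 kJ/kg
vaporisation at -0.5 °C: 386 kJ/kg
vapour -0.5→127 °C: 214.2 kJ/kg
Δh = 106.49 + 386 + 214.2 = 706.69 kJ/kg
Q = ṁ·Δh = 19.16 kg/h × 706.69 kJ/kg = 13540 kJ/h
|Q| = 3.7612 kW = 225.67 kJ/min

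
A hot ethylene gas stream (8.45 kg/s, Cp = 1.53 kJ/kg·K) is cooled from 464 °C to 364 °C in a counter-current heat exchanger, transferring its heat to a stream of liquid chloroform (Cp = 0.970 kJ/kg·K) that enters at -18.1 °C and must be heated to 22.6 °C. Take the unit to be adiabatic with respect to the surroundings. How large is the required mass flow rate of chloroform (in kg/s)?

Heat released by hot stream: Q = 8.45 × 1.53 × (464 − 364) = 1292.8 kJ/s
Energy balance on cold side (adiabatic exchanger): Q = ṁ_c·Cp_c·(T_c,out − T_c,in)
ṁ_c = 1292.8 / [0.970 × (22.6 − -18.1)] = 32.748 kg/s

ṁ_c = 32.7 kg/s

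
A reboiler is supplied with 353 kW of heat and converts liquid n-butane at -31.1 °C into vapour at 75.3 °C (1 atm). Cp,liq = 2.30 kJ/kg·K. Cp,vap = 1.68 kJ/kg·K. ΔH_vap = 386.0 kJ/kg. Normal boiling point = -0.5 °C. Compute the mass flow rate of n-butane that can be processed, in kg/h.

ṁ = 2180 kg/h

Δh = 2.30×(-0.5−-31.1) + 386.0 + 1.68×(75.3−-0.5) = 583.72 kJ/kg
Q = 353 kW = 353 kJ/s = 1.2708e+06 kJ/h
ṁ = Q/Δh = 1.2708e+06 / 583.72 = 2177.1 kg/h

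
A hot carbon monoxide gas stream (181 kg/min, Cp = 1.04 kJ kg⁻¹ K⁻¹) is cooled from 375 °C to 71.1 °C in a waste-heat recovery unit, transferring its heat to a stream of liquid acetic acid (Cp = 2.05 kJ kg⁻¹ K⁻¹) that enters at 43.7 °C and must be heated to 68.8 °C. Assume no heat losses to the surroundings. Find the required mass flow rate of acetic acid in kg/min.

ṁ_c = 1110 kg/min

Heat released by hot stream: Q = 181 × 1.04 × (375 − 71.1) = 57206 kJ/min
Energy balance on cold side (adiabatic exchanger): Q = ṁ_c·Cp_c·(T_c,out − T_c,in)
ṁ_c = 57206 / [2.05 × (68.8 − 43.7)] = 1111.8 kg/min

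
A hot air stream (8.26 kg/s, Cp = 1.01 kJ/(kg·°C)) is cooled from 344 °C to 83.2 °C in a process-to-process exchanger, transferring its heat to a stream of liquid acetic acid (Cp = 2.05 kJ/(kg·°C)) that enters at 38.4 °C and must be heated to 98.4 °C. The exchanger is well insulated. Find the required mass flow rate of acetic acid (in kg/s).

Heat released by hot stream: Q = 8.26 × 1.01 × (344 − 83.2) = 2175.8 kJ/s
Energy balance on cold side (adiabatic exchanger): Q = ṁ_c·Cp_c·(T_c,out − T_c,in)
ṁ_c = 2175.8 / [2.05 × (98.4 − 38.4)] = 17.689 kg/s

ṁ_c = 17.7 kg/s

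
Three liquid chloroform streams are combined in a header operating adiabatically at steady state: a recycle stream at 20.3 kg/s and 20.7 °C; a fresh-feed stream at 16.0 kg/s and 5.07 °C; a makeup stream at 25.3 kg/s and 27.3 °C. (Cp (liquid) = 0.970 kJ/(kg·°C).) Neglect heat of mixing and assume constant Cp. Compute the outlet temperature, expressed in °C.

No heat crosses the boundary, so H_out = H_in.
T_out = Σ ṁᵢCp,ᵢTᵢ / Σ ṁᵢCp,ᵢ
      = 1156.3 / 59.752 = 19.351 °C

T_out = 19.4 °C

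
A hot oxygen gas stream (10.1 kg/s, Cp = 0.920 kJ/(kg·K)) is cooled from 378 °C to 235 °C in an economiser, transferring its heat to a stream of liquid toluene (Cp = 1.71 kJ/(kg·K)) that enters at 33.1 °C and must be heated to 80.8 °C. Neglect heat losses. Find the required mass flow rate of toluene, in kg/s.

ṁ_c = 16.3 kg/s

Heat released by hot stream: Q = 10.1 × 0.920 × (378 − 235) = 1328.8 kJ/s
Energy balance on cold side (adiabatic exchanger): Q = ṁ_c·Cp_c·(T_c,out − T_c,in)
ṁ_c = 1328.8 / [1.71 × (80.8 − 33.1)] = 16.29 kg/s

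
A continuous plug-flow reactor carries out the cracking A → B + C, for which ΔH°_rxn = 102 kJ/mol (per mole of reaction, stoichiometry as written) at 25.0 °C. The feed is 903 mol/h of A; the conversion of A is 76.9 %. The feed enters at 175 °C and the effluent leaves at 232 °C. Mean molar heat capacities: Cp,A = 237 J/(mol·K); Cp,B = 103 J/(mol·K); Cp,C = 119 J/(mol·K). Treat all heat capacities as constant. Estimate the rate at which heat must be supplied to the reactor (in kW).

Q_in = 22.5 kW

Extent of reaction ξ = 0.769 × 903 = 694.41 mol/h
Reaction term: ξ·ΔH°_rxn = 694.41 × 102 = 70830 kJ/h
Sensible, feed 175→25 °C: -32102 kJ/h
Outlet flows (mol/h): A 208.59, B 694.41, C 694.41
Sensible, products 25→232 °C: 42144 kJ/h
Q = ΔH = 80872 kJ/h = 22.464 kW
Heat supplied = 22.464 kW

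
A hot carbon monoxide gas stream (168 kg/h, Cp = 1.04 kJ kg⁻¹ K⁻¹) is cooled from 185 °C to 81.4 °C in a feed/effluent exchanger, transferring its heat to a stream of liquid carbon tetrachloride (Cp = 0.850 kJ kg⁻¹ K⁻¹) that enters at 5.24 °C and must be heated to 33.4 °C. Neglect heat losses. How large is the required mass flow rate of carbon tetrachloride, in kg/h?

ṁ_c = 756 kg/h

Heat released by hot stream: Q = 168 × 1.04 × (185 − 81.4) = 18101 kJ/h
Energy balance on cold side (adiabatic exchanger): Q = ṁ_c·Cp_c·(T_c,out − T_c,in)
ṁ_c = 18101 / [0.850 × (33.4 − 5.24)] = 756.22 kg/h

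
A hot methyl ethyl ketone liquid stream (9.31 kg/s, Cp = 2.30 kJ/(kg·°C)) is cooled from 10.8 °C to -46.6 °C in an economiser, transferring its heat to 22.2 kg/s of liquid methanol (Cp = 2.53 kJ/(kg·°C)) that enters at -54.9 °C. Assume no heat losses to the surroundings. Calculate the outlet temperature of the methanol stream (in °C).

Heat released by hot stream: Q = 9.31 × 2.30 × (10.8 − -46.6) = 1229.1 kJ/s
Energy balance on cold side (adiabatic exchanger): Q = ṁ_c·Cp_c·(T_c,out − T_c,in)
T_c,out = -54.9 + 1229.1/(22.2 × 2.53) = -33.017 °C

T_c,out = -33.0 °C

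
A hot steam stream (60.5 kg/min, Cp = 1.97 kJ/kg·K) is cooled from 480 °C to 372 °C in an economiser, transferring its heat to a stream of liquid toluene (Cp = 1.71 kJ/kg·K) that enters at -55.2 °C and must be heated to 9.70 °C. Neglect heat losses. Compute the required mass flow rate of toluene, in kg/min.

Heat released by hot stream: Q = 60.5 × 1.97 × (480 − 372) = 12872 kJ/min
Energy balance on cold side (adiabatic exchanger): Q = ṁ_c·Cp_c·(T_c,out − T_c,in)
ṁ_c = 12872 / [1.71 × (9.70 − -55.2)] = 115.99 kg/min

ṁ_c = 116 kg/min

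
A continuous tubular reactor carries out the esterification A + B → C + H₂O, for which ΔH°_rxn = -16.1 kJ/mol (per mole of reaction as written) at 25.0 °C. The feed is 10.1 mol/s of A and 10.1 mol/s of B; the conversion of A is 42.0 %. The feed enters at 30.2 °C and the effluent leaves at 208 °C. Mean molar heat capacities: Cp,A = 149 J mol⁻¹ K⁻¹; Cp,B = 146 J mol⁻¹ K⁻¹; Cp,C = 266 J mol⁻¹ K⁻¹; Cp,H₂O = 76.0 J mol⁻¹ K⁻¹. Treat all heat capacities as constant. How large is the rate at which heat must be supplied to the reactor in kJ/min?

Q_in = 29900 kJ/min

Extent of reaction ξ = 0.420 × 10.1 = 4.242 mol/s
Reaction term: ξ·ΔH°_rxn = 4.242 × -16.1 = -68.296 kJ/s
Sensible, feed 30.2→25 °C: -15.493 kJ/s
Outlet flows (mol/s): A 5.858, B 5.858, C 4.242, H₂O 4.242
Sensible, products 25→208 °C: 581.73 kJ/s
Q = ΔH = 497.94 kJ/s = 497.94 kW
Heat supplied = 29877 kJ/min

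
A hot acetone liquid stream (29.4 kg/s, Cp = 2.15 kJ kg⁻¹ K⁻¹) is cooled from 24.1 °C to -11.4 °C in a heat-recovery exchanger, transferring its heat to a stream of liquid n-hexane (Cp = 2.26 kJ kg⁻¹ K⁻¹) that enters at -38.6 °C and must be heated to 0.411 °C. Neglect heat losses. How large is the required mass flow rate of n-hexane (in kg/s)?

ṁ_c = 25.5 kg/s

Heat released by hot stream: Q = 29.4 × 2.15 × (24.1 − -11.4) = 2244 kJ/s
Energy balance on cold side (adiabatic exchanger): Q = ṁ_c·Cp_c·(T_c,out − T_c,in)
ṁ_c = 2244 / [2.26 × (0.411 − -38.6)] = 25.452 kg/s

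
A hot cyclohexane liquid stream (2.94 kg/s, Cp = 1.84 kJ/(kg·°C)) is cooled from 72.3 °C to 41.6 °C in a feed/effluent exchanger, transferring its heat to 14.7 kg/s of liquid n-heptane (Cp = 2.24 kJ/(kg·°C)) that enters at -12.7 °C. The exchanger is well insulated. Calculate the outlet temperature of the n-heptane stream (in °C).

Heat released by hot stream: Q = 2.94 × 1.84 × (72.3 − 41.6) = 166.07 kJ/s
Energy balance on cold side (adiabatic exchanger): Q = ṁ_c·Cp_c·(T_c,out − T_c,in)
T_c,out = -12.7 + 166.07/(14.7 × 2.24) = -7.6564 °C

T_c,out = -7.66 °C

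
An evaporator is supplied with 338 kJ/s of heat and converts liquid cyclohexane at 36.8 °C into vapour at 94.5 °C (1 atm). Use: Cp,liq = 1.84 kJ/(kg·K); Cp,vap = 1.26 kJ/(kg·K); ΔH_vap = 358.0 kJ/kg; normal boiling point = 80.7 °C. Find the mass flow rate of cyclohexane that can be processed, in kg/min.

Δh = 1.84×(80.7−36.8) + 358.0 + 1.26×(94.5−80.7) = 456.16 kJ/kg
Q = 338 kJ/s = 338 kJ/s = 20280 kJ/min
ṁ = Q/Δh = 20280 / 456.16 = 44.458 kg/min

ṁ = 44.5 kg/min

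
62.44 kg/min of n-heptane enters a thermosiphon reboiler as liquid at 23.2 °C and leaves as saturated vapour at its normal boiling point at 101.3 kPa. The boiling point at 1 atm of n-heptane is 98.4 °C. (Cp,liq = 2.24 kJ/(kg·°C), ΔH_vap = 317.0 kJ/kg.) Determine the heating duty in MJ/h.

liquid 23.2→98.4 °C: 168.45 kJ/kg
vaporisation at 98.4 °C: 317 kJ/kg
Δh = 168.45 + 317 = 485.45 kJ/kg
Q = ṁ·Δh = 62.44 kg/min × 485.45 kJ/kg = 30311 kJ/min
|Q| = 505.19 kW = 1818.7 MJ/h

Q = 1820 MJ/h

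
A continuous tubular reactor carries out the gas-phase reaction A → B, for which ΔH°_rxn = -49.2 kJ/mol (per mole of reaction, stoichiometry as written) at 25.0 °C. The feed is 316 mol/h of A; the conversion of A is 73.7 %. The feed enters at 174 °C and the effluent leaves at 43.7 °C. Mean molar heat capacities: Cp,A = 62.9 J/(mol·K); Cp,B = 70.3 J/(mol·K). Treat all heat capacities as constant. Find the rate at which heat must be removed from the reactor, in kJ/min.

Extent of reaction ξ = 0.737 × 316 = 232.89 mol/h
Reaction term: ξ·ΔH°_rxn = 232.89 × -49.2 = -11458 kJ/h
Sensible, feed 174→25 °C: -2961.6 kJ/h
Outlet flows (mol/h): A 83.108, B 232.89
Sensible, products 25→43.7 °C: 403.92 kJ/h
Q = ΔH = -14016 kJ/h = -3.8933 kW
Heat removed = 233.6 kJ/min

Q_out = 234 kJ/min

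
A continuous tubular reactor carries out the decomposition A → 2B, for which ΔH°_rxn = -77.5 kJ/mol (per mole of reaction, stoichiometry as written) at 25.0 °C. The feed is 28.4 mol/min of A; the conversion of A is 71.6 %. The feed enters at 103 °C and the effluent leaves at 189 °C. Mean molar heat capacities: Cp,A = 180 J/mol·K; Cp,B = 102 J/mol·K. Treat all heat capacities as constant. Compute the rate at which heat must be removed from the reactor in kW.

Q_out = 17.6 kW

Extent of reaction ξ = 0.716 × 28.4 = 20.334 mol/min
Reaction term: ξ·ΔH°_rxn = 20.334 × -77.5 = -1575.9 kJ/min
Sensible, feed 103→25 °C: -398.74 kJ/min
Outlet flows (mol/min): A 8.0656, B 40.669
Sensible, products 25→189 °C: 918.4 kJ/min
Q = ΔH = -1056.2 kJ/min = -17.604 kW
Heat removed = 17.604 kW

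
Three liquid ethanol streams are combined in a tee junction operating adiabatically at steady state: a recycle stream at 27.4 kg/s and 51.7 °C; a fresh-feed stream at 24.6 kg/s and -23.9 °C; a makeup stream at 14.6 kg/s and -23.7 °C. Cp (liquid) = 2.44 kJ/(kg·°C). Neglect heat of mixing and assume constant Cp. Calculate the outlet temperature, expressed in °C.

Adiabatic, steady state ⇒ Σ ṁᵢCp,ᵢ(T_out − Tᵢ) = 0
Σ ṁᵢCp,ᵢTᵢ = 27.4×2.44×51.7 + 24.6×2.44×-23.9 + 14.6×2.44×-23.7 = 1177.6
Σ ṁᵢCp,ᵢ = 27.4×2.44 + 24.6×2.44 + 14.6×2.44 = 162.5
T_out = 1177.6 / 162.5 = 7.2465 °C

T_out = 7.25 °C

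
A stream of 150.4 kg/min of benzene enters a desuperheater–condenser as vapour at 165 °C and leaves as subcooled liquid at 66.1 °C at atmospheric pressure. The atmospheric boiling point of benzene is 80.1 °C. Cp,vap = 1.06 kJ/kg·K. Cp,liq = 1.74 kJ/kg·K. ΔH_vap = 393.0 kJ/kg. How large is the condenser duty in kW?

Q_c = 1270 kW

vapour 165→80.1 °C: -89.994 kJ/kg
condensation at 80.1 °C: -393 kJ/kg
liquid 80.1→66.1 °C: -24.36 kJ/kg
Δh = -89.994 + -393 + -24.36 = -507.35 kJ/kg
Q = ṁ·Δh = 150.4 kg/min × -507.35 kJ/kg = -76306 kJ/min
|Q| = 1271.8 kW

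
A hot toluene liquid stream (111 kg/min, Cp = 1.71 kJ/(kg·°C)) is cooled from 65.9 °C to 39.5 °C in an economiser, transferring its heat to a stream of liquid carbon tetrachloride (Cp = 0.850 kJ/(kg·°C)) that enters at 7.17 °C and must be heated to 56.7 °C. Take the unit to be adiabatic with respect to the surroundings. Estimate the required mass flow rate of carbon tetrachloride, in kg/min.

Heat released by hot stream: Q = 111 × 1.71 × (65.9 − 39.5) = 5011 kJ/min
Energy balance on cold side (adiabatic exchanger): Q = ṁ_c·Cp_c·(T_c,out − T_c,in)
ṁ_c = 5011 / [0.850 × (56.7 − 7.17)] = 119.02 kg/min

ṁ_c = 119 kg/min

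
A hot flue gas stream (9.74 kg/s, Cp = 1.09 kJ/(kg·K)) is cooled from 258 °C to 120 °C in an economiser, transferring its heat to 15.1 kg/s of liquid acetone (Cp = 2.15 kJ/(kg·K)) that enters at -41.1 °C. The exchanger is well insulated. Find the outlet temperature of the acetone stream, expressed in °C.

Heat released by hot stream: Q = 9.74 × 1.09 × (258 − 120) = 1465.1 kJ/s
Energy balance on cold side (adiabatic exchanger): Q = ṁ_c·Cp_c·(T_c,out − T_c,in)
T_c,out = -41.1 + 1465.1/(15.1 × 2.15) = 4.0283 °C

T_c,out = 4.03 °C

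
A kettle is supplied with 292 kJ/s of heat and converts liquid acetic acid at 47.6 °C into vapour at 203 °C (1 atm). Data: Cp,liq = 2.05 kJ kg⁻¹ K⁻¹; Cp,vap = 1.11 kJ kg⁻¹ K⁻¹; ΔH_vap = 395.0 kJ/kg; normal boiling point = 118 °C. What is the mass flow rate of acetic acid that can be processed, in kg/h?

Δh = 2.05×(118−47.6) + 395.0 + 1.11×(203−118) = 633.67 kJ/kg
Q = 292 kJ/s = 292 kJ/s = 1.0512e+06 kJ/h
ṁ = Q/Δh = 1.0512e+06 / 633.67 = 1658.9 kg/h

ṁ = 1660 kg/h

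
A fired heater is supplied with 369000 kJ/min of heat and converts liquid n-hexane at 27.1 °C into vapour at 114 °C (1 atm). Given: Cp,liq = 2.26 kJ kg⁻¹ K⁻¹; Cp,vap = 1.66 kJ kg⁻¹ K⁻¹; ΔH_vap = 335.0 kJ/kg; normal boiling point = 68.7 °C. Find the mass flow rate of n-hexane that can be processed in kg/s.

Δh = 2.26×(68.7−27.1) + 335.0 + 1.66×(114−68.7) = 504.21 kJ/kg
Q = 369000 kJ/min = 6150 kJ/s = 6150 kJ/s
ṁ = Q/Δh = 6150 / 504.21 = 12.197 kg/s

ṁ = 12.2 kg/s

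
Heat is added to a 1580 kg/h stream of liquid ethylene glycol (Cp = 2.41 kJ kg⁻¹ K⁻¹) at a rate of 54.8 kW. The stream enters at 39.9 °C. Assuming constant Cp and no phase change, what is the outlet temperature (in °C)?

Q = 54.8 kW = 197280 kJ/h
ΔT = Q/(ṁ·Cp) = 197280/(1580×2.41) = 51.809 K
T_out = 39.9 + 51.809 = 91.709 °C

T_out = 91.7 °C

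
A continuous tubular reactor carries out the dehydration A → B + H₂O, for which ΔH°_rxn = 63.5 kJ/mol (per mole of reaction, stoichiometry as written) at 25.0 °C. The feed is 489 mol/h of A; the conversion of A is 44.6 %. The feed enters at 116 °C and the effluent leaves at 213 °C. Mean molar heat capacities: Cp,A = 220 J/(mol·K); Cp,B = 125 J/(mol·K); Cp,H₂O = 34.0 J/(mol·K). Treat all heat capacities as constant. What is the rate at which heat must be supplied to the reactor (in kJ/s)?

Extent of reaction ξ = 0.446 × 489 = 218.09 mol/h
Reaction term: ξ·ΔH°_rxn = 218.09 × 63.5 = 13849 kJ/h
Sensible, feed 116→25 °C: -9789.8 kJ/h
Outlet flows (mol/h): A 270.91, B 218.09, H₂O 218.09
Sensible, products 25→213 °C: 17724 kJ/h
Q = ΔH = 21783 kJ/h = 6.0509 kW
Heat supplied = 6.0509 kJ/s

Q_in = 6.05 kJ/s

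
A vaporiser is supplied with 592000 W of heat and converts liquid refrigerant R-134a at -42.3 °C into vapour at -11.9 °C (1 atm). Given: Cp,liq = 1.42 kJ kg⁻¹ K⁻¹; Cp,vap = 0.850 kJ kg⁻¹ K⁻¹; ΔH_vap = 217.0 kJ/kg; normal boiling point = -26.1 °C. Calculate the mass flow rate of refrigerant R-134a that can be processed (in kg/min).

Δh = 1.42×(-26.1−-42.3) + 217.0 + 0.850×(-11.9−-26.1) = 252.07 kJ/kg
Q = 592000 W = 592 kJ/s = 35520 kJ/min
ṁ = Q/Δh = 35520 / 252.07 = 140.91 kg/min

ṁ = 141 kg/min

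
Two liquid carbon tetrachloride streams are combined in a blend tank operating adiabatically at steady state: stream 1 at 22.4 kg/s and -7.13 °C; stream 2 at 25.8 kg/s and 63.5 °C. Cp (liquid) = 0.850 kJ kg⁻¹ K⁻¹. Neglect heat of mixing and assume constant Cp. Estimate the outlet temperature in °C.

Energy balance with Q = 0: Σ ṁᵢCp,ᵢ(T_out − Tᵢ) = 0
T_out = Σ ṁᵢCp,ᵢTᵢ / Σ ṁᵢCp,ᵢ
      = 1256.8 / 40.97 = 30.676 °C

T_out = 30.7 °C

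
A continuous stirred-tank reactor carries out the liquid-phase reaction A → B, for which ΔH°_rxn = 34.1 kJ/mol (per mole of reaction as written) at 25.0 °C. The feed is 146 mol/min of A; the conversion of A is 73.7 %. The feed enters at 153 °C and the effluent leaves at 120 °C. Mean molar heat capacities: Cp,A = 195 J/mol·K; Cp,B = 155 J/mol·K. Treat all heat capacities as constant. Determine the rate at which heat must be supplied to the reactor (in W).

Q_in = 38700 W

Extent of reaction ξ = 0.737 × 146 = 107.6 mol/min
Reaction term: ξ·ΔH°_rxn = 107.6 × 34.1 = 3669.2 kJ/min
Sensible, feed 153→25 °C: -3644.2 kJ/min
Outlet flows (mol/min): A 38.398, B 107.6
Sensible, products 25→120 °C: 2295.8 kJ/min
Q = ΔH = 2320.8 kJ/min = 38.681 kW
Heat supplied = 38681 W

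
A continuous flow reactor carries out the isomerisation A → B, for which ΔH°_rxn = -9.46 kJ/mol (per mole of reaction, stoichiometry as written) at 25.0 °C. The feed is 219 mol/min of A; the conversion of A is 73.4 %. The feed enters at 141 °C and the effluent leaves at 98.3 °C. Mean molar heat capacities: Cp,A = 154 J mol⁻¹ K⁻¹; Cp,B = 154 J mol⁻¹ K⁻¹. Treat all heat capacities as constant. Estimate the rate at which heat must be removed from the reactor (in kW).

Q_out = 49.3 kW

Extent of reaction ξ = 0.734 × 219 = 160.75 mol/min
Reaction term: ξ·ΔH°_rxn = 160.75 × -9.46 = -1520.7 kJ/min
Sensible, feed 141→25 °C: -3912.2 kJ/min
Outlet flows (mol/min): A 58.254, B 160.75
Sensible, products 25→98.3 °C: 2472.1 kJ/min
Q = ΔH = -2960.8 kJ/min = -49.346 kW
Heat removed = 49.346 kW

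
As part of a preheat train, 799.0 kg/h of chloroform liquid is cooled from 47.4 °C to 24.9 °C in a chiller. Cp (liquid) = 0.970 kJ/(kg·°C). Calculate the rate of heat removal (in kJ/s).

Q_c = 4.84 kJ/s

Q = ṁ·Cp·ΔT = 799.0 × 0.970 × (24.9 − 47.4) = -17438 kJ/h
Converting: 17438 / 3600 s = 4.8439 kW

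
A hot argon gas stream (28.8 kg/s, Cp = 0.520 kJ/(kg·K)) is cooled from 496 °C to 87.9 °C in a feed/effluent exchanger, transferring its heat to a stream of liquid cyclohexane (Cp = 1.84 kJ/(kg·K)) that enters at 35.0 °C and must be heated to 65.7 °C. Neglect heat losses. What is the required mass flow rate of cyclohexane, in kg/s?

Heat released by hot stream: Q = 28.8 × 0.520 × (496 − 87.9) = 6111.7 kJ/s
Energy balance on cold side (adiabatic exchanger): Q = ṁ_c·Cp_c·(T_c,out − T_c,in)
ṁ_c = 6111.7 / [1.84 × (65.7 − 35.0)] = 108.19 kg/s

ṁ_c = 108 kg/s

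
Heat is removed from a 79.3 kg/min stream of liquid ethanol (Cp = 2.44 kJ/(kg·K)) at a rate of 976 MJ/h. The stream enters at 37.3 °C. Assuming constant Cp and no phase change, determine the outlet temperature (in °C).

Q = 976 MJ/h = 16267 kJ/min
ΔT = Q/(ṁ·Cp) = 16267/(79.3×2.44) = 84.069 K
T_out = 37.3 − 84.069 = -46.769 °C

T_out = -46.8 °C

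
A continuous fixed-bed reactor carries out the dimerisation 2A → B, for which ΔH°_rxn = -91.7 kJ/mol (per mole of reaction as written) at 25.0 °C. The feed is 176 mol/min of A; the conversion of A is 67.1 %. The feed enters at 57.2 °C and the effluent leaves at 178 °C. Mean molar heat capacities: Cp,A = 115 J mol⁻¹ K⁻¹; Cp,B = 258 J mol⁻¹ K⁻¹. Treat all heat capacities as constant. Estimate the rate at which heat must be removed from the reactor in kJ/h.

Q_out = 163000 kJ/h

Extent of reaction ξ = 0.671 × 176 / 2 = 59.048 mol/min
Reaction term: ξ·ΔH°_rxn = 59.048 × -91.7 = -5414.7 kJ/min
Sensible, feed 57.2→25 °C: -651.73 kJ/min
Outlet flows (mol/min): A 57.904, B 59.048
Sensible, products 25→178 °C: 3349.7 kJ/min
Q = ΔH = -2716.7 kJ/min = -45.279 kW
Heat removed = 163000 kJ/h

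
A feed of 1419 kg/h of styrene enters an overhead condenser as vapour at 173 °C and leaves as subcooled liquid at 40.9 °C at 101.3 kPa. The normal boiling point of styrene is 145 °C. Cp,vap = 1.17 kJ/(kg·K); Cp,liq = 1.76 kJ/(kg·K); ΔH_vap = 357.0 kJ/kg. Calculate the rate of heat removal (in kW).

vapour 173→145 °C: -32.76 kJ/kg
condensation at 145 °C: -357 kJ/kg
liquid 145→40.9 °C: -183.22 kJ/kg
Δh = -32.76 + -357 + -183.22 = -572.98 kJ/kg
Q = ṁ·Δh = 1419 kg/h × -572.98 kJ/kg = -813050 kJ/h
|Q| = 225.85 kW

Q_c = 226 kW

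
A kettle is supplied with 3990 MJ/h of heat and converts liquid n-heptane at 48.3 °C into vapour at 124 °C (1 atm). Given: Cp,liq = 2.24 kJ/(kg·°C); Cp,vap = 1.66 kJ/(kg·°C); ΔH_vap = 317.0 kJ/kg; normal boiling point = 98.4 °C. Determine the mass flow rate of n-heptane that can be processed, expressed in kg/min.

Δh = 2.24×(98.4−48.3) + 317.0 + 1.66×(124−98.4) = 471.72 kJ/kg
Q = 3990 MJ/h = 1108.3 kJ/s = 66500 kJ/min
ṁ = Q/Δh = 66500 / 471.72 = 140.97 kg/min

ṁ = 141 kg/min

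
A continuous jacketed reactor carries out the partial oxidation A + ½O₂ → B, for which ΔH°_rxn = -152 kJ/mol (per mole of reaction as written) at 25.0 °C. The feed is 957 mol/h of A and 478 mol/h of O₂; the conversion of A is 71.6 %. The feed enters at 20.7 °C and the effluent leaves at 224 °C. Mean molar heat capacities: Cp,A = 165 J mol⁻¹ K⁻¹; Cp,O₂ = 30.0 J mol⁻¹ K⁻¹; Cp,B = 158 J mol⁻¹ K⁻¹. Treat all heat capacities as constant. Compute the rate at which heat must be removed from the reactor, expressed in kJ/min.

Extent of reaction ξ = 0.716 × 957 = 685.21 mol/h
Reaction term: ξ·ΔH°_rxn = 685.21 × -152 = -104150 kJ/h
Sensible, feed 20.7→25 °C: 740.65 kJ/h
Outlet flows (mol/h): A 271.79, O₂ 135.39, B 685.21
Sensible, products 25→224 °C: 31277 kJ/h
Q = ΔH = -72135 kJ/h = -20.037 kW
Heat removed = 1202.2 kJ/min

Q_out = 1200 kJ/min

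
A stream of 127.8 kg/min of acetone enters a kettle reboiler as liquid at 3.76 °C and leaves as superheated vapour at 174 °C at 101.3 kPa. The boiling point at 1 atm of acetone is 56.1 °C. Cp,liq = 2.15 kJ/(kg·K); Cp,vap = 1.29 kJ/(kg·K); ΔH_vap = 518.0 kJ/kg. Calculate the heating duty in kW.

liquid 3.76→56.1 °C: 112.53 kJ/kg
vaporisation at 56.1 °C: 518 kJ/kg
vapour 56.1→174 °C: 152.09 kJ/kg
Δh = 112.53 + 518 + 152.09 = 782.62 kJ/kg
Q = ṁ·Δh = 127.8 kg/min × 782.62 kJ/kg = 100020 kJ/min
|Q| = 1667 kW

Q = 1670 kW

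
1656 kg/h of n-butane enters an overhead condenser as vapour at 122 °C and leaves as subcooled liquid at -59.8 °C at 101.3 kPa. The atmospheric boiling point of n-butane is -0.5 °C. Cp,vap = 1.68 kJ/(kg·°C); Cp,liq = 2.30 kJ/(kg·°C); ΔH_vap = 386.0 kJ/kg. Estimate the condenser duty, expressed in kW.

Q_c = 335 kW

vapour 122→-0.5 °C: -205.8 kJ/kg
condensation at -0.5 °C: -386 kJ/kg
liquid -0.5→-59.8 °C: -136.39 kJ/kg
Δh = -205.8 + -386 + -136.39 = -728.19 kJ/kg
Q = ṁ·Δh = 1656 kg/h × -728.19 kJ/kg = -1.2059e+06 kJ/h
|Q| = 334.97 kW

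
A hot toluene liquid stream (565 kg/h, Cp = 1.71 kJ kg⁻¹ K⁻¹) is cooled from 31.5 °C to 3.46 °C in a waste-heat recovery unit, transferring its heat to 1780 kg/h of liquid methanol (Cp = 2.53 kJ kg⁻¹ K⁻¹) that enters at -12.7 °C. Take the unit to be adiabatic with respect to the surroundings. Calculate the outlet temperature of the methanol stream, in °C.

Heat released by hot stream: Q = 565 × 1.71 × (31.5 − 3.46) = 27091 kJ/h
Energy balance on cold side (adiabatic exchanger): Q = ṁ_c·Cp_c·(T_c,out − T_c,in)
T_c,out = -12.7 + 27091/(1780 × 2.53) = -6.6844 °C

T_c,out = -6.68 °C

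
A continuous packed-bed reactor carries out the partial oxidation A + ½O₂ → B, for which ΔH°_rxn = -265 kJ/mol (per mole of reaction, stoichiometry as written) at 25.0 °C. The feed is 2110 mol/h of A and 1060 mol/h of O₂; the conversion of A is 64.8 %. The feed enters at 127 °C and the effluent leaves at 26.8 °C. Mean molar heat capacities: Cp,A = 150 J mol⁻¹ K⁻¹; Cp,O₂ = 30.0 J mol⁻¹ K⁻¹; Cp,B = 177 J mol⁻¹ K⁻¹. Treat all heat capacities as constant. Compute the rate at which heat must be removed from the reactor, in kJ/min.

Extent of reaction ξ = 0.648 × 2110 = 1367.3 mol/h
Reaction term: ξ·ΔH°_rxn = 1367.3 × -265 = -362330 kJ/h
Sensible, feed 127→25 °C: -35527 kJ/h
Outlet flows (mol/h): A 742.72, O₂ 376.36, B 1367.3
Sensible, products 25→26.8 °C: 656.47 kJ/h
Q = ΔH = -397200 kJ/h = -110.33 kW
Heat removed = 6620 kJ/min

Q_out = 6620 kJ/min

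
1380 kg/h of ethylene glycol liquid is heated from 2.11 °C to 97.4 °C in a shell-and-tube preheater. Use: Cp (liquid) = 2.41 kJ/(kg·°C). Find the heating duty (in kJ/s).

Q = ṁ·Cp·ΔT = 1380 × 2.41 × (97.4 − 2.11) = 316920 kJ/h
Converting: 316920 / 3600 s = 88.032 kW

Q = 88.0 kJ/s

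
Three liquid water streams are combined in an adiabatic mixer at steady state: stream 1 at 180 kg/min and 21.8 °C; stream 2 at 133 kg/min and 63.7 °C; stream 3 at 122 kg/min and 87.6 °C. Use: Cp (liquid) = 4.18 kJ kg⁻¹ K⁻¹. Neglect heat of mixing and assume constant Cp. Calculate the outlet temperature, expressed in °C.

No heat crosses the boundary, so H_out = H_in.
Σ ṁᵢCp,ᵢTᵢ = 180×4.18×21.8 + 133×4.18×63.7 + 122×4.18×87.6 = 96488
Σ ṁᵢCp,ᵢ = 180×4.18 + 133×4.18 + 122×4.18 = 1818.3
T_out = 96488 / 1818.3 = 53.065 °C

T_out = 53.1 °C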